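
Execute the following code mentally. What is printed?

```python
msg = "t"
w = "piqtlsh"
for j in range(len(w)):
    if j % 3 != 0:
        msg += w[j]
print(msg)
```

tiqls

j=0: skip
j=1: add 'i' → 'ti'
j=2: add 'q' → 'tiq'
j=3: skip
j=4: add 'l' → 'tiql'
j=5: add 's' → 'tiqls'
j=6: skip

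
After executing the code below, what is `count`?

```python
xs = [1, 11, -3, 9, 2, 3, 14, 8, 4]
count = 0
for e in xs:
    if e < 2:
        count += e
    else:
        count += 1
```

5

e=1: <2, count = 0+1 = 1
e=11: not <2, count = 1+1 = 2
e=-3: <2, count = 2+(-3) = -1
e=9: not <2, count = (-1)+1 = 0
e=2: not <2, count = 0+1 = 1
e=3: not <2, count = 1+1 = 2
e=14: not <2, count = 2+1 = 3
e=8: not <2, count = 3+1 = 4
e=4: not <2, count = 4+1 = 5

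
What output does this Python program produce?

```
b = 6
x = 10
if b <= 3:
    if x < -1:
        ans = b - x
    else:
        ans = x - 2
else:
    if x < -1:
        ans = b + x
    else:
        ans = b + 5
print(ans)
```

11

b=6, x=10
b <= 3 is False; x < -1 is False
→ ans = b + 5 = 11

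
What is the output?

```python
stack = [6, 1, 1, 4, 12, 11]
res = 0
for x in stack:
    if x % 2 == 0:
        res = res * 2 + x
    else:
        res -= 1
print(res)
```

35

x=6: even, res = 0*2+6 = 6
x=1: not even, res = 6-1 = 5
x=1: not even, res = 5-1 = 4
x=4: even, res = 4*2+4 = 12
x=12: even, res = 12*2+12 = 36
x=11: not even, res = 36-1 = 35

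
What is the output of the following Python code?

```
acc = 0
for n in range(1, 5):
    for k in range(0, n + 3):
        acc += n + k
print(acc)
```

n=1,k=0: acc = 0+1 = 1
n=1,k=1: acc = 1+2 = 3
n=1,k=2: acc = 3+3 = 6
n=1,k=3: acc = 6+4 = 10
n=2,k=0: acc = 10+2 = 12
n=2,k=1: acc = 12+3 = 15
n=2,k=2: acc = 15+4 = 19
n=2,k=3: acc = 19+5 = 24
n=2,k=4: acc = 24+6 = 30
n=3,k=0: acc = 30+3 = 33
n=3,k=1: acc = 33+4 = 37
n=3,k=2: acc = 37+5 = 42
n=3,k=3: acc = 42+6 = 48
n=3,k=4: acc = 48+7 = 55
n=3,k=5: acc = 55+8 = 63
n=4,k=0: acc = 63+4 = 67
n=4,k=1: acc = 67+5 = 72
n=4,k=2: acc = 72+6 = 78
n=4,k=3: acc = 78+7 = 85
n=4,k=4: acc = 85+8 = 93
n=4,k=5: acc = 93+9 = 102
n=4,k=6: acc = 102+10 = 112

112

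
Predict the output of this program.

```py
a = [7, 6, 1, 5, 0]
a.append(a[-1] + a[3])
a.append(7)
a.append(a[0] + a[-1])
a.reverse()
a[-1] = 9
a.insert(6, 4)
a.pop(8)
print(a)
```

append a[-1]+a[3] = 0+5 = 5 → [7, 6, 1, 5, 0, 5]
append 7 → [7, 6, 1, 5, 0, 5, 7]
append a[0]+a[-1] = 7+7 = 14 → [7, 6, 1, 5, 0, 5, 7, 14]
reverse → [14, 7, 5, 0, 5, 1, 6, 7]
a[-1] = 9 → [14, 7, 5, 0, 5, 1, 6, 9]
insert 4 at 6 → [14, 7, 5, 0, 5, 1, 4, 6, 9]
pop(8) removes 9 → [14, 7, 5, 0, 5, 1, 4, 6]

[14, 7, 5, 0, 5, 1, 4, 6]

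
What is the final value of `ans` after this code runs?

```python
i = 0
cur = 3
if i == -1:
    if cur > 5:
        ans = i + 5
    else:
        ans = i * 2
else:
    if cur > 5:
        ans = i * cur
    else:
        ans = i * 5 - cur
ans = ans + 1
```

i=0, cur=3
i == -1 is False; cur > 5 is False
→ ans = i * 5 - cur = -3
ans = (-3)+1 = -2

-2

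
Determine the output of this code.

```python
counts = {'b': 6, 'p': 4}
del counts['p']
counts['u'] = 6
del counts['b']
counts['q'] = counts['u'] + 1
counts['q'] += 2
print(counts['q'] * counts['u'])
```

54

del 'p' → {'b': 6}
counts['u'] = 6 → {'b': 6, 'u': 6}
del 'b' → {'u': 6}
counts['q'] = counts['u']+1 = 7 → {'u': 6, 'q': 7}
counts['q'] = 7+2 = 9 → {'u': 6, 'q': 9}
counts['q']*counts['u'] = 9*6 = 54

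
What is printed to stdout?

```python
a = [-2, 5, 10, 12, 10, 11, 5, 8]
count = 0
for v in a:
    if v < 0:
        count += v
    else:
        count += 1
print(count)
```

5

v=-2: <0, count = 0+(-2) = -2
v=5: not <0, count = (-2)+1 = -1
v=10: not <0, count = (-1)+1 = 0
v=12: not <0, count = 0+1 = 1
v=10: not <0, count = 1+1 = 2
v=11: not <0, count = 2+1 = 3
v=5: not <0, count = 3+1 = 4
v=8: not <0, count = 4+1 = 5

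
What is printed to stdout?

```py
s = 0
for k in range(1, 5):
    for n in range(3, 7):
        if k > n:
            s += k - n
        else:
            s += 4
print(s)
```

k=1,n=3: not 1>3, s = 0+4 = 4
k=1,n=4: not 1>4, s = 4+4 = 8
k=1,n=5: not 1>5, s = 8+4 = 12
k=1,n=6: not 1>6, s = 12+4 = 16
k=2,n=3: not 2>3, s = 16+4 = 20
k=2,n=4: not 2>4, s = 20+4 = 24
k=2,n=5: not 2>5, s = 24+4 = 28
k=2,n=6: not 2>6, s = 28+4 = 32
k=3,n=3: not 3>3, s = 32+4 = 36
k=3,n=4: not 3>4, s = 36+4 = 40
k=3,n=5: not 3>5, s = 40+4 = 44
k=3,n=6: not 3>6, s = 44+4 = 48
k=4,n=3: 4>3, s = 48+1 = 49
k=4,n=4: not 4>4, s = 49+4 = 53
k=4,n=5: not 4>5, s = 53+4 = 57
k=4,n=6: not 4>6, s = 57+4 = 61

61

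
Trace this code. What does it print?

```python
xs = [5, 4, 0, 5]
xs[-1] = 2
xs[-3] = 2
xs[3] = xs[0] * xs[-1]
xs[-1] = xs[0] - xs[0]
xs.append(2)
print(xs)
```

xs[-1] = 2 → [5, 4, 0, 2]
xs[-3] = 2 → [5, 2, 0, 2]
xs[3] = xs[0]*xs[-1] = 5*2 = 10 → [5, 2, 0, 10]
xs[-1] = xs[0]-xs[0] = 5-5 = 0 → [5, 2, 0, 0]
append 2 → [5, 2, 0, 0, 2]

[5, 2, 0, 0, 2]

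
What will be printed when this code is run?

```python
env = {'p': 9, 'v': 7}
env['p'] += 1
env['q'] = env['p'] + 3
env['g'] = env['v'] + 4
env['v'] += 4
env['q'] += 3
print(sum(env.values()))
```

48

env['p'] = 9+1 = 10 → {'p': 10, 'v': 7}
env['q'] = env['p']+3 = 13 → {'p': 10, 'v': 7, 'q': 13}
env['g'] = env['v']+4 = 11 → {'p': 10, 'v': 7, 'q': 13, 'g': 11}
env['v'] = 7+4 = 11 → {'p': 10, 'v': 11, 'q': 13, 'g': 11}
env['q'] = 13+3 = 16 → {'p': 10, 'v': 11, 'q': 16, 'g': 11}
sum of values = 48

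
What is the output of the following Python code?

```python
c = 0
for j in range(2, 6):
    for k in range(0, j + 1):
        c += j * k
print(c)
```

139

j=2,k=0: c = 0+0 = 0
j=2,k=1: c = 0+2 = 2
j=2,k=2: c = 2+4 = 6
j=3,k=0: c = 6+0 = 6
j=3,k=1: c = 6+3 = 9
j=3,k=2: c = 9+6 = 15
j=3,k=3: c = 15+9 = 24
j=4,k=0: c = 24+0 = 24
j=4,k=1: c = 24+4 = 28
j=4,k=2: c = 28+8 = 36
j=4,k=3: c = 36+12 = 48
j=4,k=4: c = 48+16 = 64
j=5,k=0: c = 64+0 = 64
j=5,k=1: c = 64+5 = 69
j=5,k=2: c = 69+10 = 79
j=5,k=3: c = 79+15 = 94
j=5,k=4: c = 94+20 = 114
j=5,k=5: c = 114+25 = 139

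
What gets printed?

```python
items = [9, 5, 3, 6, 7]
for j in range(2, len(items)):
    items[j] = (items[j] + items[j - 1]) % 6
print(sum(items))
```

j=2: items[2] = (3+5)%6 = 2 → [9, 5, 2, 6, 7]
j=3: items[3] = (6+2)%6 = 2 → [9, 5, 2, 2, 7]
j=4: items[4] = (7+2)%6 = 3 → [9, 5, 2, 2, 3]
sum = 21

21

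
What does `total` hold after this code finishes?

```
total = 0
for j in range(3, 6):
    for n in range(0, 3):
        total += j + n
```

45

j=3,n=0: total = 0+3 = 3
j=3,n=1: total = 3+4 = 7
j=3,n=2: total = 7+5 = 12
j=4,n=0: total = 12+4 = 16
j=4,n=1: total = 16+5 = 21
j=4,n=2: total = 21+6 = 27
j=5,n=0: total = 27+5 = 32
j=5,n=1: total = 32+6 = 38
j=5,n=2: total = 38+7 = 45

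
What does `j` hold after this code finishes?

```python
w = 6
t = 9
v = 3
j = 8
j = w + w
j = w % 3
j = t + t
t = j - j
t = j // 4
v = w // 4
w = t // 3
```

18

j = 6+6 = 12
j = 6%3 = 0
j = 9+9 = 18
t = 18-18 = 0
t = 18//4 = 4
v = 6//4 = 1
w = 4//3 = 1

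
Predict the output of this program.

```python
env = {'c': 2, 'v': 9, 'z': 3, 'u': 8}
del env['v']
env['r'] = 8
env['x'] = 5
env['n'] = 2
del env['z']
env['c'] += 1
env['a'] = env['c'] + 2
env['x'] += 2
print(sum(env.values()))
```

del 'v' → {'c': 2, 'z': 3, 'u': 8}
env['r'] = 8 → {'c': 2, 'z': 3, 'u': 8, 'r': 8}
env['x'] = 5 → {'c': 2, 'z': 3, 'u': 8, 'r': 8, 'x': 5}
env['n'] = 2 → {'c': 2, 'z': 3, 'u': 8, 'r': 8, 'x': 5, 'n': 2}
del 'z' → {'c': 2, 'u': 8, 'r': 8, 'x': 5, 'n': 2}
env['c'] = 2+1 = 3 → {'c': 3, 'u': 8, 'r': 8, 'x': 5, 'n': 2}
env['a'] = env['c']+2 = 5 → {'c': 3, 'u': 8, 'r': 8, 'x': 5, 'n': 2, 'a': 5}
env['x'] = 5+2 = 7 → {'c': 3, 'u': 8, 'r': 8, 'x': 7, 'n': 2, 'a': 5}
sum of values = 33

33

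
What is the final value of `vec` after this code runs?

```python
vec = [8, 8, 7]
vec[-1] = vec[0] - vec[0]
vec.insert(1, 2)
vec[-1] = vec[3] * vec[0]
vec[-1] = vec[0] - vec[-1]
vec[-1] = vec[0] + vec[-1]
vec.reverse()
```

[16, 8, 2, 8]

vec[-1] = vec[0]-vec[0] = 8-8 = 0 → [8, 8, 0]
insert 2 at 1 → [8, 2, 8, 0]
vec[-1] = vec[3]*vec[0] = 0*8 = 0 → [8, 2, 8, 0]
vec[-1] = vec[0]-vec[-1] = 8-0 = 8 → [8, 2, 8, 8]
vec[-1] = vec[0]+vec[-1] = 8+8 = 16 → [8, 2, 8, 16]
reverse → [16, 8, 2, 8]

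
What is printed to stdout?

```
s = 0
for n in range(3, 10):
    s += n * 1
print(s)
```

42

n=3: s = 0+3*1 = 3
n=4: s = 3+4*1 = 7
n=5: s = 7+5*1 = 12
n=6: s = 12+6*1 = 18
n=7: s = 18+7*1 = 25
n=8: s = 25+8*1 = 33
n=9: s = 33+9*1 = 42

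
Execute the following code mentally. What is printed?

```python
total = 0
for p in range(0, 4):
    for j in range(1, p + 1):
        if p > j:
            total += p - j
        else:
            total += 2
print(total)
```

p=1,j=1: not 1>1, total = 0+2 = 2
p=2,j=1: 2>1, total = 2+1 = 3
p=2,j=2: not 2>2, total = 3+2 = 5
p=3,j=1: 3>1, total = 5+2 = 7
p=3,j=2: 3>2, total = 7+1 = 8
p=3,j=3: not 3>3, total = 8+2 = 10

10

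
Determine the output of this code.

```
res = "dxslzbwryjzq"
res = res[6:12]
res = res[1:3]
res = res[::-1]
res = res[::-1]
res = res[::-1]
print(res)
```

slice [6:12] → 'wryjzq'
slice [1:3] → 'ry'
reverse → 'yr'
reverse → 'ry'
reverse → 'yr'

yr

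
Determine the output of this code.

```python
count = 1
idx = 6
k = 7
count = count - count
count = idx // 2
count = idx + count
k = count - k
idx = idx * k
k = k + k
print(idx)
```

12

count = 1-1 = 0
count = 6//2 = 3
count = 6+3 = 9
k = 9-7 = 2
idx = 6*2 = 12
k = 2+2 = 4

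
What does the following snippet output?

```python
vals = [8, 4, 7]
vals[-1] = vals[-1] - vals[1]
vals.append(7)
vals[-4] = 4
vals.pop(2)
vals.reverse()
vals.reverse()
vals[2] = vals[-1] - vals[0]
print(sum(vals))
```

vals[-1] = vals[-1]-vals[1] = 7-4 = 3 → [8, 4, 3]
append 7 → [8, 4, 3, 7]
vals[-4] = 4 → [4, 4, 3, 7]
pop(2) removes 3 → [4, 4, 7]
reverse → [7, 4, 4]
reverse → [4, 4, 7]
vals[2] = vals[-1]-vals[0] = 7-4 = 3 → [4, 4, 3]
sum = 11

11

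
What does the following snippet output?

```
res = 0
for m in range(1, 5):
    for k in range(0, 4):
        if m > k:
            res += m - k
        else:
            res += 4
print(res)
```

m=1,k=0: 1>0, res = 0+1 = 1
m=1,k=1: not 1>1, res = 1+4 = 5
m=1,k=2: not 1>2, res = 5+4 = 9
m=1,k=3: not 1>3, res = 9+4 = 13
m=2,k=0: 2>0, res = 13+2 = 15
m=2,k=1: 2>1, res = 15+1 = 16
m=2,k=2: not 2>2, res = 16+4 = 20
m=2,k=3: not 2>3, res = 20+4 = 24
m=3,k=0: 3>0, res = 24+3 = 27
m=3,k=1: 3>1, res = 27+2 = 29
m=3,k=2: 3>2, res = 29+1 = 30
m=3,k=3: not 3>3, res = 30+4 = 34
m=4,k=0: 4>0, res = 34+4 = 38
m=4,k=1: 4>1, res = 38+3 = 41
m=4,k=2: 4>2, res = 41+2 = 43
m=4,k=3: 4>3, res = 43+1 = 44

44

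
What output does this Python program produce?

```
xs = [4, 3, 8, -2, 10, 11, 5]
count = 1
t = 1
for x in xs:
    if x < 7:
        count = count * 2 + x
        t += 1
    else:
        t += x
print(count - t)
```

x=4: <7, count = 1*2+4 = 6; t=2
x=3: <7, count = 6*2+3 = 15; t=3
x=8: not <7; t=11
x=-2: <7, count = 15*2+(-2) = 28; t=12
x=10: not <7; t=22
x=11: not <7; t=33
x=5: <7, count = 28*2+5 = 61; t=34
count-t = 61-34 = 27

27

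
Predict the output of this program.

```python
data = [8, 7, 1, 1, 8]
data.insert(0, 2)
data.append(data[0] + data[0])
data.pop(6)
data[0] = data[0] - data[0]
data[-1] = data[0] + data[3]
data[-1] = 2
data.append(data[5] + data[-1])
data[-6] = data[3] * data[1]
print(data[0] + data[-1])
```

insert 2 at 0 → [2, 8, 7, 1, 1, 8]
append data[0]+data[0] = 2+2 = 4 → [2, 8, 7, 1, 1, 8, 4]
pop(6) removes 4 → [2, 8, 7, 1, 1, 8]
data[0] = data[0]-data[0] = 2-2 = 0 → [0, 8, 7, 1, 1, 8]
data[-1] = data[0]+data[3] = 0+1 = 1 → [0, 8, 7, 1, 1, 1]
data[-1] = 2 → [0, 8, 7, 1, 1, 2]
append data[5]+data[-1] = 2+2 = 4 → [0, 8, 7, 1, 1, 2, 4]
data[-6] = data[3]*data[1] = 1*8 = 8 → [0, 8, 7, 1, 1, 2, 4]
data[0]+data[-1] = 0+4 = 4

4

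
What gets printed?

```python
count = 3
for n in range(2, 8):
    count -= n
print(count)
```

n=2: count = 3-2 = 1
n=3: count = 1-3 = -2
n=4: count = (-2)-4 = -6
n=5: count = (-6)-5 = -11
n=6: count = (-11)-6 = -17
n=7: count = (-17)-7 = -24

-24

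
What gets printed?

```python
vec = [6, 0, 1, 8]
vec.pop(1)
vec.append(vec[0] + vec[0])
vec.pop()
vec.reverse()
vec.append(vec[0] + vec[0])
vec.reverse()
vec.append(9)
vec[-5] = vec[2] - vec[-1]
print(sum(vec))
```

16

pop(1) removes 0 → [6, 1, 8]
append vec[0]+vec[0] = 6+6 = 12 → [6, 1, 8, 12]
pop() removes 12 → [6, 1, 8]
reverse → [8, 1, 6]
append vec[0]+vec[0] = 8+8 = 16 → [8, 1, 6, 16]
reverse → [16, 6, 1, 8]
append 9 → [16, 6, 1, 8, 9]
vec[-5] = vec[2]-vec[-1] = 1-9 = -8 → [-8, 6, 1, 8, 9]
sum = 16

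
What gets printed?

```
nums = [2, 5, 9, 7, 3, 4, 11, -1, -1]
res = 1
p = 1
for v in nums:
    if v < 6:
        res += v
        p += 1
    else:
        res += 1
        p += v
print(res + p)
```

v=2: <6, res = 1+2 = 3; p=2
v=5: <6, res = 3+5 = 8; p=3
v=9: not <6, res = 8+1 = 9; p=12
v=7: not <6, res = 9+1 = 10; p=19
v=3: <6, res = 10+3 = 13; p=20
v=4: <6, res = 13+4 = 17; p=21
v=11: not <6, res = 17+1 = 18; p=32
v=-1: <6, res = 18+(-1) = 17; p=33
v=-1: <6, res = 17+(-1) = 16; p=34
res+p = 16+34 = 50

50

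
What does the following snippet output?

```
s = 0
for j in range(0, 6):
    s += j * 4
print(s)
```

j=0: s = 0+0*4 = 0
j=1: s = 0+1*4 = 4
j=2: s = 4+2*4 = 12
j=3: s = 12+3*4 = 24
j=4: s = 24+4*4 = 40
j=5: s = 40+5*4 = 60

60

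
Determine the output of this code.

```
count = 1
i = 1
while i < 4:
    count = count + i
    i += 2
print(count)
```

5

i=1: count = 1+1 = 2
i=3: count = 2+3 = 5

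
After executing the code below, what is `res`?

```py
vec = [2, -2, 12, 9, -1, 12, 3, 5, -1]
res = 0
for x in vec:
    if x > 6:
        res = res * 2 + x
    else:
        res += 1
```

x=2: not >6, res = 0+1 = 1
x=-2: not >6, res = 1+1 = 2
x=12: >6, res = 2*2+12 = 16
x=9: >6, res = 16*2+9 = 41
x=-1: not >6, res = 41+1 = 42
x=12: >6, res = 42*2+12 = 96
x=3: not >6, res = 96+1 = 97
x=5: not >6, res = 97+1 = 98
x=-1: not >6, res = 98+1 = 99

99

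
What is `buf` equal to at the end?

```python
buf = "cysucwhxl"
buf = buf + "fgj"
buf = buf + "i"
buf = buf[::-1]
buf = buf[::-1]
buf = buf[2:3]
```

's'

+ 'fgj' → 'cysucwhxlfgj'
+ 'i' → 'cysucwhxlfgji'
reverse → 'ijgflxhwcusyc'
reverse → 'cysucwhxlfgji'
slice [2:3] → 's'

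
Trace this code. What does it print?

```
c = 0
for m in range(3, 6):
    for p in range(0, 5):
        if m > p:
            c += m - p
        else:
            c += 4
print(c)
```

m=3,p=0: 3>0, c = 0+3 = 3
m=3,p=1: 3>1, c = 3+2 = 5
m=3,p=2: 3>2, c = 5+1 = 6
m=3,p=3: not 3>3, c = 6+4 = 10
m=3,p=4: not 3>4, c = 10+4 = 14
m=4,p=0: 4>0, c = 14+4 = 18
m=4,p=1: 4>1, c = 18+3 = 21
m=4,p=2: 4>2, c = 21+2 = 23
m=4,p=3: 4>3, c = 23+1 = 24
m=4,p=4: not 4>4, c = 24+4 = 28
m=5,p=0: 5>0, c = 28+5 = 33
m=5,p=1: 5>1, c = 33+4 = 37
m=5,p=2: 5>2, c = 37+3 = 40
m=5,p=3: 5>3, c = 40+2 = 42
m=5,p=4: 5>4, c = 42+1 = 43

43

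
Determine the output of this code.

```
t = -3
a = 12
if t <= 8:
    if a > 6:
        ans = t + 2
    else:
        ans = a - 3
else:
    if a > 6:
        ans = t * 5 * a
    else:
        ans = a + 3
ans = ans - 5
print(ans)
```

t=-3, a=12
t <= 8 is True; a > 6 is True
→ ans = t + 2 = -1
ans = (-1)-5 = -6

-6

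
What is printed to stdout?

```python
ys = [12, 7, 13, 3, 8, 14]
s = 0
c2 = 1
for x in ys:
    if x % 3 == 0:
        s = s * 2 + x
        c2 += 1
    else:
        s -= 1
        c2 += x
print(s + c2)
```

x=12: %3==0, s = 0*2+12 = 12; c2=2
x=7: not %3==0, s = 12-1 = 11; c2=9
x=13: not %3==0, s = 11-1 = 10; c2=22
x=3: %3==0, s = 10*2+3 = 23; c2=23
x=8: not %3==0, s = 23-1 = 22; c2=31
x=14: not %3==0, s = 22-1 = 21; c2=45
s+c2 = 21+45 = 66

66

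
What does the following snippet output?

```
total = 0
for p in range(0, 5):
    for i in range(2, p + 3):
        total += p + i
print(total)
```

90

p=0,i=2: total = 0+2 = 2
p=1,i=2: total = 2+3 = 5
p=1,i=3: total = 5+4 = 9
p=2,i=2: total = 9+4 = 13
p=2,i=3: total = 13+5 = 18
p=2,i=4: total = 18+6 = 24
p=3,i=2: total = 24+5 = 29
p=3,i=3: total = 29+6 = 35
p=3,i=4: total = 35+7 = 42
p=3,i=5: total = 42+8 = 50
p=4,i=2: total = 50+6 = 56
p=4,i=3: total = 56+7 = 63
p=4,i=4: total = 63+8 = 71
p=4,i=5: total = 71+9 = 80
p=4,i=6: total = 80+10 = 90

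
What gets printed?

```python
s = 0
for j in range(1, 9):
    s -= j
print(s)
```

j=1: s = 0-1 = -1
j=2: s = (-1)-2 = -3
j=3: s = (-3)-3 = -6
j=4: s = (-6)-4 = -10
j=5: s = (-10)-5 = -15
j=6: s = (-15)-6 = -21
j=7: s = (-21)-7 = -28
j=8: s = (-28)-8 = -36

-36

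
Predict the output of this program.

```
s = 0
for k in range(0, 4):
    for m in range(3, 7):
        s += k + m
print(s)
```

k=0,m=3: s = 0+3 = 3
k=0,m=4: s = 3+4 = 7
k=0,m=5: s = 7+5 = 12
k=0,m=6: s = 12+6 = 18
k=1,m=3: s = 18+4 = 22
k=1,m=4: s = 22+5 = 27
k=1,m=5: s = 27+6 = 33
k=1,m=6: s = 33+7 = 40
k=2,m=3: s = 40+5 = 45
k=2,m=4: s = 45+6 = 51
k=2,m=5: s = 51+7 = 58
k=2,m=6: s = 58+8 = 66
k=3,m=3: s = 66+6 = 72
k=3,m=4: s = 72+7 = 79
k=3,m=5: s = 79+8 = 87
k=3,m=6: s = 87+9 = 96

96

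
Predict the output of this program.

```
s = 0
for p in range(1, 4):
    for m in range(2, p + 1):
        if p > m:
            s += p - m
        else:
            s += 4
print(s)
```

p=2,m=2: not 2>2, s = 0+4 = 4
p=3,m=2: 3>2, s = 4+1 = 5
p=3,m=3: not 3>3, s = 5+4 = 9

9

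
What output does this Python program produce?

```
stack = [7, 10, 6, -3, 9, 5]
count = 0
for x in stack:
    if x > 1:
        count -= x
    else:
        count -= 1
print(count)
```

x=7: >1, count = 0-7 = -7
x=10: >1, count = (-7)-10 = -17
x=6: >1, count = (-17)-6 = -23
x=-3: not >1, count = (-23)-1 = -24
x=9: >1, count = (-24)-9 = -33
x=5: >1, count = (-33)-5 = -38

-38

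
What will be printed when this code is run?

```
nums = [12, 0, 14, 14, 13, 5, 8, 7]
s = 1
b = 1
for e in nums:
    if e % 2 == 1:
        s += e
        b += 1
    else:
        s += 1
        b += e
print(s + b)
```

e=12: not odd, s = 1+1 = 2; b=13
e=0: not odd, s = 2+1 = 3; b=13
e=14: not odd, s = 3+1 = 4; b=27
e=14: not odd, s = 4+1 = 5; b=41
e=13: odd, s = 5+13 = 18; b=42
e=5: odd, s = 18+5 = 23; b=43
e=8: not odd, s = 23+1 = 24; b=51
e=7: odd, s = 24+7 = 31; b=52
s+b = 31+52 = 83

83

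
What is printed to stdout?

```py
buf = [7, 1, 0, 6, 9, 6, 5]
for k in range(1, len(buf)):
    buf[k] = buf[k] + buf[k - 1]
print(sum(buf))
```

k=1: buf[1] = 1+7 = 8 → [7, 8, 0, 6, 9, 6, 5]
k=2: buf[2] = 0+8 = 8 → [7, 8, 8, 6, 9, 6, 5]
k=3: buf[3] = 6+8 = 14 → [7, 8, 8, 14, 9, 6, 5]
k=4: buf[4] = 9+14 = 23 → [7, 8, 8, 14, 23, 6, 5]
k=5: buf[5] = 6+23 = 29 → [7, 8, 8, 14, 23, 29, 5]
k=6: buf[6] = 5+29 = 34 → [7, 8, 8, 14, 23, 29, 34]
sum = 123

123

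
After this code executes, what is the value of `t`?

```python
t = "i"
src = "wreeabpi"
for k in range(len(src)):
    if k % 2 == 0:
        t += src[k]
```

k=0: add 'w' → 'iw'
k=1: skip
k=2: add 'e' → 'iwe'
k=3: skip
k=4: add 'a' → 'iwea'
k=5: skip
k=6: add 'p' → 'iweap'
k=7: skip

'iweap'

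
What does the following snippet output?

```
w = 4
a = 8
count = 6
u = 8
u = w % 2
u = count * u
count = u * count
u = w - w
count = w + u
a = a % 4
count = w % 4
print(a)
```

u = 4%2 = 0
u = 6*0 = 0
count = 0*6 = 0
u = 4-4 = 0
count = 4+0 = 4
a = 8%4 = 0
count = 4%4 = 0

0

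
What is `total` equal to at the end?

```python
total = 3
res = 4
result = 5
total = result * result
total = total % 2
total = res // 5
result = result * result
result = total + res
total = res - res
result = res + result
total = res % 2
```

0

total = 5*5 = 25
total = 25%2 = 1
total = 4//5 = 0
result = 5*5 = 25
result = 0+4 = 4
total = 4-4 = 0
result = 4+4 = 8
total = 4%2 = 0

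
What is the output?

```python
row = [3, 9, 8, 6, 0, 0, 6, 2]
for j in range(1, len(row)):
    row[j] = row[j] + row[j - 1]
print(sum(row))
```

179

j=1: row[1] = 9+3 = 12 → [3, 12, 8, 6, 0, 0, 6, 2]
j=2: row[2] = 8+12 = 20 → [3, 12, 20, 6, 0, 0, 6, 2]
j=3: row[3] = 6+20 = 26 → [3, 12, 20, 26, 0, 0, 6, 2]
j=4: row[4] = 0+26 = 26 → [3, 12, 20, 26, 26, 0, 6, 2]
j=5: row[5] = 0+26 = 26 → [3, 12, 20, 26, 26, 26, 6, 2]
j=6: row[6] = 6+26 = 32 → [3, 12, 20, 26, 26, 26, 32, 2]
j=7: row[7] = 2+32 = 34 → [3, 12, 20, 26, 26, 26, 32, 34]
sum = 179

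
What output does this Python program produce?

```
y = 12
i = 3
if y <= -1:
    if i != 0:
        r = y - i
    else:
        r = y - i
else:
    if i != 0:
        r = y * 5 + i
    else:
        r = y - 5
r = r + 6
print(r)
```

y=12, i=3
y <= -1 is False; i != 0 is True
→ r = y * 5 + i = 63
r = 63+6 = 69

69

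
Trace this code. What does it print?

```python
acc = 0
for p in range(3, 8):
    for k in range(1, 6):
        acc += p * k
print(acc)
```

p=3,k=1: acc = 0+3 = 3
p=3,k=2: acc = 3+6 = 9
p=3,k=3: acc = 9+9 = 18
p=3,k=4: acc = 18+12 = 30
p=3,k=5: acc = 30+15 = 45
p=4,k=1: acc = 45+4 = 49
p=4,k=2: acc = 49+8 = 57
p=4,k=3: acc = 57+12 = 69
p=4,k=4: acc = 69+16 = 85
p=4,k=5: acc = 85+20 = 105
p=5,k=1: acc = 105+5 = 110
p=5,k=2: acc = 110+10 = 120
p=5,k=3: acc = 120+15 = 135
p=5,k=4: acc = 135+20 = 155
p=5,k=5: acc = 155+25 = 180
p=6,k=1: acc = 180+6 = 186
p=6,k=2: acc = 186+12 = 198
p=6,k=3: acc = 198+18 = 216
p=6,k=4: acc = 216+24 = 240
p=6,k=5: acc = 240+30 = 270
p=7,k=1: acc = 270+7 = 277
p=7,k=2: acc = 277+14 = 291
p=7,k=3: acc = 291+21 = 312
p=7,k=4: acc = 312+28 = 340
p=7,k=5: acc = 340+35 = 375

375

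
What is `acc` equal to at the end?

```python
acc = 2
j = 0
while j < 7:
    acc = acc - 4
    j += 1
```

-26

j=0: acc = 2-4 = -2
j=1: acc = (-2)-4 = -6
j=2: acc = (-6)-4 = -10
j=3: acc = (-10)-4 = -14
j=4: acc = (-14)-4 = -18
j=5: acc = (-18)-4 = -22
j=6: acc = (-22)-4 = -26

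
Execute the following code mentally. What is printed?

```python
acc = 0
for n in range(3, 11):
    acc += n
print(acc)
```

n=3: acc = 0+3 = 3
n=4: acc = 3+4 = 7
n=5: acc = 7+5 = 12
n=6: acc = 12+6 = 18
n=7: acc = 18+7 = 25
n=8: acc = 25+8 = 33
n=9: acc = 33+9 = 42
n=10: acc = 42+10 = 52

52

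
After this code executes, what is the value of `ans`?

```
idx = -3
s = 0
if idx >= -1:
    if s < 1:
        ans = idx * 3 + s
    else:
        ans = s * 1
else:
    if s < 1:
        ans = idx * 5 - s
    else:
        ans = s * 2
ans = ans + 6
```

-9

idx=-3, s=0
idx >= -1 is False; s < 1 is True
→ ans = idx * 5 - s = -15
ans = (-15)+6 = -9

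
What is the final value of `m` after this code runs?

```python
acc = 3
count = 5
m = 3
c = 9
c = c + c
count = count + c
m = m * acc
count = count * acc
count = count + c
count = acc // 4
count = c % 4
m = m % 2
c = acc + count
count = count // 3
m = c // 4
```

1

c = 9+9 = 18
count = 5+18 = 23
m = 3*3 = 9
count = 23*3 = 69
count = 69+18 = 87
count = 3//4 = 0
count = 18%4 = 2
m = 9%2 = 1
c = 3+2 = 5
count = 2//3 = 0
m = 5//4 = 1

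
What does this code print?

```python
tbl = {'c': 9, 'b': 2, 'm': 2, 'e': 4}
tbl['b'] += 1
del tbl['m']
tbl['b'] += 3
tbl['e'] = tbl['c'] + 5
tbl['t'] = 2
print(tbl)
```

{'c': 9, 'b': 6, 'e': 14, 't': 2}

tbl['b'] = 2+1 = 3 → {'c': 9, 'b': 3, 'm': 2, 'e': 4}
del 'm' → {'c': 9, 'b': 3, 'e': 4}
tbl['b'] = 3+3 = 6 → {'c': 9, 'b': 6, 'e': 4}
tbl['e'] = tbl['c']+5 = 14 → {'c': 9, 'b': 6, 'e': 14}
tbl['t'] = 2 → {'c': 9, 'b': 6, 'e': 14, 't': 2}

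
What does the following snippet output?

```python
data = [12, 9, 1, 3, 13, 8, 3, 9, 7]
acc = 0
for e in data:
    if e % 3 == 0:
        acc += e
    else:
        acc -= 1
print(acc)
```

e=12: %3==0, acc = 0+12 = 12
e=9: %3==0, acc = 12+9 = 21
e=1: not %3==0, acc = 21-1 = 20
e=3: %3==0, acc = 20+3 = 23
e=13: not %3==0, acc = 23-1 = 22
e=8: not %3==0, acc = 22-1 = 21
e=3: %3==0, acc = 21+3 = 24
e=9: %3==0, acc = 24+9 = 33
e=7: not %3==0, acc = 33-1 = 32

32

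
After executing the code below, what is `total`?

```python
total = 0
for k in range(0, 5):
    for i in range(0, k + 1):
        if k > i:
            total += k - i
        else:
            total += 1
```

25

k=0,i=0: not 0>0, total = 0+1 = 1
k=1,i=0: 1>0, total = 1+1 = 2
k=1,i=1: not 1>1, total = 2+1 = 3
k=2,i=0: 2>0, total = 3+2 = 5
k=2,i=1: 2>1, total = 5+1 = 6
k=2,i=2: not 2>2, total = 6+1 = 7
k=3,i=0: 3>0, total = 7+3 = 10
k=3,i=1: 3>1, total = 10+2 = 12
k=3,i=2: 3>2, total = 12+1 = 13
k=3,i=3: not 3>3, total = 13+1 = 14
k=4,i=0: 4>0, total = 14+4 = 18
k=4,i=1: 4>1, total = 18+3 = 21
k=4,i=2: 4>2, total = 21+2 = 23
k=4,i=3: 4>3, total = 23+1 = 24
k=4,i=4: not 4>4, total = 24+1 = 25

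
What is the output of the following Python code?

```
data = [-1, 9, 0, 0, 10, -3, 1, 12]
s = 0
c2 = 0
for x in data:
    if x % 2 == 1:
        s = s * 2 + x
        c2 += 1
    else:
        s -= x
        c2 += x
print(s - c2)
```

-55

x=-1: odd, s = 0*2+(-1) = -1; c2=1
x=9: odd, s = (-1)*2+9 = 7; c2=2
x=0: not odd, s = 7-0 = 7; c2=2
x=0: not odd, s = 7-0 = 7; c2=2
x=10: not odd, s = 7-10 = -3; c2=12
x=-3: odd, s = (-3)*2+(-3) = -9; c2=13
x=1: odd, s = (-9)*2+1 = -17; c2=14
x=12: not odd, s = (-17)-12 = -29; c2=26
s-c2 = (-29)-26 = -55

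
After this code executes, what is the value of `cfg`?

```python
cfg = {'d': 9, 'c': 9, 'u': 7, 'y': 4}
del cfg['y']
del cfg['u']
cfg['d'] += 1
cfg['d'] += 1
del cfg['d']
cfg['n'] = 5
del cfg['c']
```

del 'y' → {'d': 9, 'c': 9, 'u': 7}
del 'u' → {'d': 9, 'c': 9}
cfg['d'] = 9+1 = 10 → {'d': 10, 'c': 9}
cfg['d'] = 10+1 = 11 → {'d': 11, 'c': 9}
del 'd' → {'c': 9}
cfg['n'] = 5 → {'c': 9, 'n': 5}
del 'c' → {'n': 5}

{'n': 5}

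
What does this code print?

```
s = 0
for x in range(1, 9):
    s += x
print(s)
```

x=1: s = 0+1 = 1
x=2: s = 1+2 = 3
x=3: s = 3+3 = 6
x=4: s = 6+4 = 10
x=5: s = 10+5 = 15
x=6: s = 15+6 = 21
x=7: s = 21+7 = 28
x=8: s = 28+8 = 36

36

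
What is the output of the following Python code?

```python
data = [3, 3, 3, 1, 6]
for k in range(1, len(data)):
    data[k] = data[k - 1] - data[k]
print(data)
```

[3, 0, -3, -4, -10]

k=1: data[1] = 3-3 = 0 → [3, 0, 3, 1, 6]
k=2: data[2] = 0-3 = -3 → [3, 0, -3, 1, 6]
k=3: data[3] = (-3)-1 = -4 → [3, 0, -3, -4, 6]
k=4: data[4] = (-4)-6 = -10 → [3, 0, -3, -4, -10]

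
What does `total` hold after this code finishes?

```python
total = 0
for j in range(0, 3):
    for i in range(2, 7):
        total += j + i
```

75

j=0,i=2: total = 0+2 = 2
j=0,i=3: total = 2+3 = 5
j=0,i=4: total = 5+4 = 9
j=0,i=5: total = 9+5 = 14
j=0,i=6: total = 14+6 = 20
j=1,i=2: total = 20+3 = 23
j=1,i=3: total = 23+4 = 27
j=1,i=4: total = 27+5 = 32
j=1,i=5: total = 32+6 = 38
j=1,i=6: total = 38+7 = 45
j=2,i=2: total = 45+4 = 49
j=2,i=3: total = 49+5 = 54
j=2,i=4: total = 54+6 = 60
j=2,i=5: total = 60+7 = 67
j=2,i=6: total = 67+8 = 75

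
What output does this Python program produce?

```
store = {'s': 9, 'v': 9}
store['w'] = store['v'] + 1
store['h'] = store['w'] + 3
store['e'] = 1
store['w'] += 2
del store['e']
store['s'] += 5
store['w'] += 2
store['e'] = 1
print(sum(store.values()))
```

store['w'] = store['v']+1 = 10 → {'s': 9, 'v': 9, 'w': 10}
store['h'] = store['w']+3 = 13 → {'s': 9, 'v': 9, 'w': 10, 'h': 13}
store['e'] = 1 → {'s': 9, 'v': 9, 'w': 10, 'h': 13, 'e': 1}
store['w'] = 10+2 = 12 → {'s': 9, 'v': 9, 'w': 12, 'h': 13, 'e': 1}
del 'e' → {'s': 9, 'v': 9, 'w': 12, 'h': 13}
store['s'] = 9+5 = 14 → {'s': 14, 'v': 9, 'w': 12, 'h': 13}
store['w'] = 12+2 = 14 → {'s': 14, 'v': 9, 'w': 14, 'h': 13}
store['e'] = 1 → {'s': 14, 'v': 9, 'w': 14, 'h': 13, 'e': 1}
sum of values = 51

51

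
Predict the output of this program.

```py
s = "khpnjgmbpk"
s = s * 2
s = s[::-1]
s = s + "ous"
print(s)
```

repeat ×2 → 'khpnjgmbpkkhpnjgmbpk'
reverse → 'kpbmgjnphkkpbmgjnphk'
+ 'ous' → 'kpbmgjnphkkpbmgjnphkous'

kpbmgjnphkkpbmgjnphkous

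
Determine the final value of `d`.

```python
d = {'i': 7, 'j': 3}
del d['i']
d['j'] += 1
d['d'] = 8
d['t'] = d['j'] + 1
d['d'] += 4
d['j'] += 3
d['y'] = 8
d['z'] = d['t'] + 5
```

{'j': 7, 'd': 12, 't': 5, 'y': 8, 'z': 10}

del 'i' → {'j': 3}
d['j'] = 3+1 = 4 → {'j': 4}
d['d'] = 8 → {'j': 4, 'd': 8}
d['t'] = d['j']+1 = 5 → {'j': 4, 'd': 8, 't': 5}
d['d'] = 8+4 = 12 → {'j': 4, 'd': 12, 't': 5}
d['j'] = 4+3 = 7 → {'j': 7, 'd': 12, 't': 5}
d['y'] = 8 → {'j': 7, 'd': 12, 't': 5, 'y': 8}
d['z'] = d['t']+5 = 10 → {'j': 7, 'd': 12, 't': 5, 'y': 8, 'z': 10}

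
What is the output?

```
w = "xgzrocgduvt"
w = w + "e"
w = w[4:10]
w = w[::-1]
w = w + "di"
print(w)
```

+ 'e' → 'xgzrocgduvte'
slice [4:10] → 'ocgduv'
reverse → 'vudgco'
+ 'di' → 'vudgcodi'

vudgcodi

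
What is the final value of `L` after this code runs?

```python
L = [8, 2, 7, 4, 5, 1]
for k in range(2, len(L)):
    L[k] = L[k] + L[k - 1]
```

k=2: L[2] = 7+2 = 9 → [8, 2, 9, 4, 5, 1]
k=3: L[3] = 4+9 = 13 → [8, 2, 9, 13, 5, 1]
k=4: L[4] = 5+13 = 18 → [8, 2, 9, 13, 18, 1]
k=5: L[5] = 1+18 = 19 → [8, 2, 9, 13, 18, 19]

[8, 2, 9, 13, 18, 19]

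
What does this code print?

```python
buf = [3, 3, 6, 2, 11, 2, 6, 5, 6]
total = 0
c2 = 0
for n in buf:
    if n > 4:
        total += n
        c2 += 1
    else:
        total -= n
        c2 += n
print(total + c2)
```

39

n=3: not >4, total = 0-3 = -3; c2=3
n=3: not >4, total = (-3)-3 = -6; c2=6
n=6: >4, total = (-6)+6 = 0; c2=7
n=2: not >4, total = 0-2 = -2; c2=9
n=11: >4, total = (-2)+11 = 9; c2=10
n=2: not >4, total = 9-2 = 7; c2=12
n=6: >4, total = 7+6 = 13; c2=13
n=5: >4, total = 13+5 = 18; c2=14
n=6: >4, total = 18+6 = 24; c2=15
total+c2 = 24+15 = 39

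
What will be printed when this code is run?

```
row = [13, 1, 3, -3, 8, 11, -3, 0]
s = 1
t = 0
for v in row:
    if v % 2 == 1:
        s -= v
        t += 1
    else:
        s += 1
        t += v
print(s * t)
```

-266

v=13: odd, s = 1-13 = -12; t=1
v=1: odd, s = (-12)-1 = -13; t=2
v=3: odd, s = (-13)-3 = -16; t=3
v=-3: odd, s = (-16)-(-3) = -13; t=4
v=8: not odd, s = (-13)+1 = -12; t=12
v=11: odd, s = (-12)-11 = -23; t=13
v=-3: odd, s = (-23)-(-3) = -20; t=14
v=0: not odd, s = (-20)+1 = -19; t=14
s*t = (-19)*14 = -266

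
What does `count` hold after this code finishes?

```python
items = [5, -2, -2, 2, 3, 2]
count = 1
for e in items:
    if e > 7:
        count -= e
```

e=5: not >7
e=-2: not >7
e=-2: not >7
e=2: not >7
e=3: not >7
e=2: not >7

1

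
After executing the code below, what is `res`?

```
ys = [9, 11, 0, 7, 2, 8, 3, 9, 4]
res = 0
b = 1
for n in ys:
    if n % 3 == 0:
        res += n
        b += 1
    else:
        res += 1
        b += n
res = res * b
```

962

n=9: %3==0, res = 0+9 = 9; b=2
n=11: not %3==0, res = 9+1 = 10; b=13
n=0: %3==0, res = 10+0 = 10; b=14
n=7: not %3==0, res = 10+1 = 11; b=21
n=2: not %3==0, res = 11+1 = 12; b=23
n=8: not %3==0, res = 12+1 = 13; b=31
n=3: %3==0, res = 13+3 = 16; b=32
n=9: %3==0, res = 16+9 = 25; b=33
n=4: not %3==0, res = 25+1 = 26; b=37
res*b = 26*37 = 962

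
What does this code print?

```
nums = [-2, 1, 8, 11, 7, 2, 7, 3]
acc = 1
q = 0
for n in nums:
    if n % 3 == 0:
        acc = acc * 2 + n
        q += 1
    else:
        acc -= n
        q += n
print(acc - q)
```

-98

n=-2: not %3==0, acc = 1-(-2) = 3; q=-2
n=1: not %3==0, acc = 3-1 = 2; q=-1
n=8: not %3==0, acc = 2-8 = -6; q=7
n=11: not %3==0, acc = (-6)-11 = -17; q=18
n=7: not %3==0, acc = (-17)-7 = -24; q=25
n=2: not %3==0, acc = (-24)-2 = -26; q=27
n=7: not %3==0, acc = (-26)-7 = -33; q=34
n=3: %3==0, acc = (-33)*2+3 = -63; q=35
acc-q = (-63)-35 = -98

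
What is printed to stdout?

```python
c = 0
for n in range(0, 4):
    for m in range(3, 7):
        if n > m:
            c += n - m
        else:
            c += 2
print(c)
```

32

n=0,m=3: not 0>3, c = 0+2 = 2
n=0,m=4: not 0>4, c = 2+2 = 4
n=0,m=5: not 0>5, c = 4+2 = 6
n=0,m=6: not 0>6, c = 6+2 = 8
n=1,m=3: not 1>3, c = 8+2 = 10
n=1,m=4: not 1>4, c = 10+2 = 12
n=1,m=5: not 1>5, c = 12+2 = 14
n=1,m=6: not 1>6, c = 14+2 = 16
n=2,m=3: not 2>3, c = 16+2 = 18
n=2,m=4: not 2>4, c = 18+2 = 20
n=2,m=5: not 2>5, c = 20+2 = 22
n=2,m=6: not 2>6, c = 22+2 = 24
n=3,m=3: not 3>3, c = 24+2 = 26
n=3,m=4: not 3>4, c = 26+2 = 28
n=3,m=5: not 3>5, c = 28+2 = 30
n=3,m=6: not 3>6, c = 30+2 = 32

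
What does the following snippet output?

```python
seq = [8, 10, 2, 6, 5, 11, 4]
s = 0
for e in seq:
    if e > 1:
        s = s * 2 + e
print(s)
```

e=8: >1, s = 0*2+8 = 8
e=10: >1, s = 8*2+10 = 26
e=2: >1, s = 26*2+2 = 54
e=6: >1, s = 54*2+6 = 114
e=5: >1, s = 114*2+5 = 233
e=11: >1, s = 233*2+11 = 477
e=4: >1, s = 477*2+4 = 958

958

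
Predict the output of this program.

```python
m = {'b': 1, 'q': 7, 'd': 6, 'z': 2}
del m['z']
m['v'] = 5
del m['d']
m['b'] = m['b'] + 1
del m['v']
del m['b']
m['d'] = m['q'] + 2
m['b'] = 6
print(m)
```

{'q': 7, 'd': 9, 'b': 6}

del 'z' → {'b': 1, 'q': 7, 'd': 6}
m['v'] = 5 → {'b': 1, 'q': 7, 'd': 6, 'v': 5}
del 'd' → {'b': 1, 'q': 7, 'v': 5}
m['b'] = m['b']+1 = 2 → {'b': 2, 'q': 7, 'v': 5}
del 'v' → {'b': 2, 'q': 7}
del 'b' → {'q': 7}
m['d'] = m['q']+2 = 9 → {'q': 7, 'd': 9}
m['b'] = 6 → {'q': 7, 'd': 9, 'b': 6}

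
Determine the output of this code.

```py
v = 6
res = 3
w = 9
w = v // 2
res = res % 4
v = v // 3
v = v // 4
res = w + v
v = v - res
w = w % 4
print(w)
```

3

w = 6//2 = 3
res = 3%4 = 3
v = 6//3 = 2
v = 2//4 = 0
res = 3+0 = 3
v = 0-3 = -3
w = 3%4 = 3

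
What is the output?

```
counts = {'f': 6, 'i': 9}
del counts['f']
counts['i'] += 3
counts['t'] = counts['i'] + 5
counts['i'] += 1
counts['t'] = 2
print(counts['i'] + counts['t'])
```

15

del 'f' → {'i': 9}
counts['i'] = 9+3 = 12 → {'i': 12}
counts['t'] = counts['i']+5 = 17 → {'i': 12, 't': 17}
counts['i'] = 12+1 = 13 → {'i': 13, 't': 17}
counts['t'] = 2 → {'i': 13, 't': 2}
counts['i']+counts['t'] = 13+2 = 15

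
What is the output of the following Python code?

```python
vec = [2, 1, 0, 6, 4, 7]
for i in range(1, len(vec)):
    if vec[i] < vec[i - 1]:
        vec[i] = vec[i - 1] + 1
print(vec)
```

[2, 3, 4, 6, 7, 7]

i=1: 1<2, vec[1] = 2+1 = 3 → [2, 3, 0, 6, 4, 7]
i=2: 0<3, vec[2] = 3+1 = 4 → [2, 3, 4, 6, 4, 7]
i=3: 6>=4, unchanged → [2, 3, 4, 6, 4, 7]
i=4: 4<6, vec[4] = 6+1 = 7 → [2, 3, 4, 6, 7, 7]
i=5: 7>=7, unchanged → [2, 3, 4, 6, 7, 7]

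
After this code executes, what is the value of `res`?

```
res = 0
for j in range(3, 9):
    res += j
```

j=3: res = 0+3 = 3
j=4: res = 3+4 = 7
j=5: res = 7+5 = 12
j=6: res = 12+6 = 18
j=7: res = 18+7 = 25
j=8: res = 25+8 = 33

33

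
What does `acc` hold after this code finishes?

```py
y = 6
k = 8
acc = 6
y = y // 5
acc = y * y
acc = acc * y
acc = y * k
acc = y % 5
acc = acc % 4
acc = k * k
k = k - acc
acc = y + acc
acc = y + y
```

2

y = 6//5 = 1
acc = 1*1 = 1
acc = 1*1 = 1
acc = 1*8 = 8
acc = 1%5 = 1
acc = 1%4 = 1
acc = 8*8 = 64
k = 8-64 = -56
acc = 1+64 = 65
acc = 1+1 = 2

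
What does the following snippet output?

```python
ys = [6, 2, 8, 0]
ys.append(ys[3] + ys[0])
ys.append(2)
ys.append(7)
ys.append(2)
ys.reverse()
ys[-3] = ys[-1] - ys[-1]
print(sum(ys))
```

append ys[3]+ys[0] = 0+6 = 6 → [6, 2, 8, 0, 6]
append 2 → [6, 2, 8, 0, 6, 2]
append 7 → [6, 2, 8, 0, 6, 2, 7]
append 2 → [6, 2, 8, 0, 6, 2, 7, 2]
reverse → [2, 7, 2, 6, 0, 8, 2, 6]
ys[-3] = ys[-1]-ys[-1] = 6-6 = 0 → [2, 7, 2, 6, 0, 0, 2, 6]
sum = 25

25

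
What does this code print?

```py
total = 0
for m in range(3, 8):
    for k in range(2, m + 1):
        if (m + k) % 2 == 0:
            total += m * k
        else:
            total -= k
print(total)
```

m=3,k=2: odd sum, total = 0-2 = -2
m=3,k=3: even sum, total = (-2)+9 = 7
m=4,k=2: even sum, total = 7+8 = 15
m=4,k=3: odd sum, total = 15-3 = 12
m=4,k=4: even sum, total = 12+16 = 28
m=5,k=2: odd sum, total = 28-2 = 26
m=5,k=3: even sum, total = 26+15 = 41
m=5,k=4: odd sum, total = 41-4 = 37
m=5,k=5: even sum, total = 37+25 = 62
m=6,k=2: even sum, total = 62+12 = 74
m=6,k=3: odd sum, total = 74-3 = 71
m=6,k=4: even sum, total = 71+24 = 95
m=6,k=5: odd sum, total = 95-5 = 90
m=6,k=6: even sum, total = 90+36 = 126
m=7,k=2: odd sum, total = 126-2 = 124
m=7,k=3: even sum, total = 124+21 = 145
m=7,k=4: odd sum, total = 145-4 = 141
m=7,k=5: even sum, total = 141+35 = 176
m=7,k=6: odd sum, total = 176-6 = 170
m=7,k=7: even sum, total = 170+49 = 219

219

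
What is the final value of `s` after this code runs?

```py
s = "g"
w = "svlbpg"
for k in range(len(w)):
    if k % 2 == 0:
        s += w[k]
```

k=0: add 's' → 'gs'
k=1: skip
k=2: add 'l' → 'gsl'
k=3: skip
k=4: add 'p' → 'gslp'
k=5: skip

'gslp'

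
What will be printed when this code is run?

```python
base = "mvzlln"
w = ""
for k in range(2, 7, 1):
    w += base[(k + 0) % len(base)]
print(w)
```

zllnm

k=2: add base[2]='z' → 'z'
k=3: add base[3]='l' → 'zl'
k=4: add base[4]='l' → 'zll'
k=5: add base[5]='n' → 'zlln'
k=6: add base[0]='m' → 'zllnm'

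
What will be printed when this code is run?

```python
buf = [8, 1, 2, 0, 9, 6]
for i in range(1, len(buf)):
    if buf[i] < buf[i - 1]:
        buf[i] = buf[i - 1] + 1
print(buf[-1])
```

i=1: 1<8, buf[1] = 8+1 = 9 → [8, 9, 2, 0, 9, 6]
i=2: 2<9, buf[2] = 9+1 = 10 → [8, 9, 10, 0, 9, 6]
i=3: 0<10, buf[3] = 10+1 = 11 → [8, 9, 10, 11, 9, 6]
i=4: 9<11, buf[4] = 11+1 = 12 → [8, 9, 10, 11, 12, 6]
i=5: 6<12, buf[5] = 12+1 = 13 → [8, 9, 10, 11, 12, 13]

13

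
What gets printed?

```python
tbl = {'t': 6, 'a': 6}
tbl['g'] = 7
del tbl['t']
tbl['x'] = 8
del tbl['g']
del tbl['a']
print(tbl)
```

tbl['g'] = 7 → {'t': 6, 'a': 6, 'g': 7}
del 't' → {'a': 6, 'g': 7}
tbl['x'] = 8 → {'a': 6, 'g': 7, 'x': 8}
del 'g' → {'a': 6, 'x': 8}
del 'a' → {'x': 8}

{'x': 8}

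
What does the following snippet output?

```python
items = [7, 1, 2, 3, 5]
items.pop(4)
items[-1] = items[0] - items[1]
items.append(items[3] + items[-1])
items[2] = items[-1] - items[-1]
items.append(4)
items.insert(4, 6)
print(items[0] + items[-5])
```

7

pop(4) removes 5 → [7, 1, 2, 3]
items[-1] = items[0]-items[1] = 7-1 = 6 → [7, 1, 2, 6]
append items[3]+items[-1] = 6+6 = 12 → [7, 1, 2, 6, 12]
items[2] = items[-1]-items[-1] = 12-12 = 0 → [7, 1, 0, 6, 12]
append 4 → [7, 1, 0, 6, 12, 4]
insert 6 at 4 → [7, 1, 0, 6, 6, 12, 4]
items[0]+items[-5] = 7+0 = 7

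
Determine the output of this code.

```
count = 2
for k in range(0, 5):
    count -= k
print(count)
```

k=0: count = 2-0 = 2
k=1: count = 2-1 = 1
k=2: count = 1-2 = -1
k=3: count = (-1)-3 = -4
k=4: count = (-4)-4 = -8

-8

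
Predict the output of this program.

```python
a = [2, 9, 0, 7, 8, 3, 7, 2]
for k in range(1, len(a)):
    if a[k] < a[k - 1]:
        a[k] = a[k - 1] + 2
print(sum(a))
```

k=1: 9>=2, unchanged → [2, 9, 0, 7, 8, 3, 7, 2]
k=2: 0<9, a[2] = 9+2 = 11 → [2, 9, 11, 7, 8, 3, 7, 2]
k=3: 7<11, a[3] = 11+2 = 13 → [2, 9, 11, 13, 8, 3, 7, 2]
k=4: 8<13, a[4] = 13+2 = 15 → [2, 9, 11, 13, 15, 3, 7, 2]
k=5: 3<15, a[5] = 15+2 = 17 → [2, 9, 11, 13, 15, 17, 7, 2]
k=6: 7<17, a[6] = 17+2 = 19 → [2, 9, 11, 13, 15, 17, 19, 2]
k=7: 2<19, a[7] = 19+2 = 21 → [2, 9, 11, 13, 15, 17, 19, 21]
sum = 107

107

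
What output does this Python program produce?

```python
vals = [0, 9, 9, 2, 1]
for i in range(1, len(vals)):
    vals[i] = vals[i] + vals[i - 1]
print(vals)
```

[0, 9, 18, 20, 21]

i=1: vals[1] = 9+0 = 9 → [0, 9, 9, 2, 1]
i=2: vals[2] = 9+9 = 18 → [0, 9, 18, 2, 1]
i=3: vals[3] = 2+18 = 20 → [0, 9, 18, 20, 1]
i=4: vals[4] = 1+20 = 21 → [0, 9, 18, 20, 21]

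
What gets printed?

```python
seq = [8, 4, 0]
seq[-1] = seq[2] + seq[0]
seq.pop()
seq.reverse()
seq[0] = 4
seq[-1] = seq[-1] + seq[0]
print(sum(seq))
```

16

seq[-1] = seq[2]+seq[0] = 0+8 = 8 → [8, 4, 8]
pop() removes 8 → [8, 4]
reverse → [4, 8]
seq[0] = 4 → [4, 8]
seq[-1] = seq[-1]+seq[0] = 8+4 = 12 → [4, 12]
sum = 16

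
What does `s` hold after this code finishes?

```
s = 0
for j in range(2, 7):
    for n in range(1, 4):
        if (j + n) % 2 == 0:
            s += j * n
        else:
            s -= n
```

40

j=2,n=1: odd sum, s = 0-1 = -1
j=2,n=2: even sum, s = (-1)+4 = 3
j=2,n=3: odd sum, s = 3-3 = 0
j=3,n=1: even sum, s = 0+3 = 3
j=3,n=2: odd sum, s = 3-2 = 1
j=3,n=3: even sum, s = 1+9 = 10
j=4,n=1: odd sum, s = 10-1 = 9
j=4,n=2: even sum, s = 9+8 = 17
j=4,n=3: odd sum, s = 17-3 = 14
j=5,n=1: even sum, s = 14+5 = 19
j=5,n=2: odd sum, s = 19-2 = 17
j=5,n=3: even sum, s = 17+15 = 32
j=6,n=1: odd sum, s = 32-1 = 31
j=6,n=2: even sum, s = 31+12 = 43
j=6,n=3: odd sum, s = 43-3 = 40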